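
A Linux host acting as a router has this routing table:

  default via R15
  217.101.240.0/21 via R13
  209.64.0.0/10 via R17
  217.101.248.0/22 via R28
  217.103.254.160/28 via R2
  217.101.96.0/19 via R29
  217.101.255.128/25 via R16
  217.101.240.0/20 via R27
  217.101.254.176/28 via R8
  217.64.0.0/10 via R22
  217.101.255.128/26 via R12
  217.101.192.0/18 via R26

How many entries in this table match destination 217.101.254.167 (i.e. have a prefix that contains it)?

4

Prefixes containing 217.101.254.167:
  0.0.0.0/0 (default, matches everything)
  217.64.0.0/10 (217.64.0.0 - 217.127.255.255)
  217.101.192.0/18 (217.101.192.0 - 217.101.255.255)
  217.101.240.0/20 (217.101.240.0 - 217.101.255.255)
Total matching entries: 4.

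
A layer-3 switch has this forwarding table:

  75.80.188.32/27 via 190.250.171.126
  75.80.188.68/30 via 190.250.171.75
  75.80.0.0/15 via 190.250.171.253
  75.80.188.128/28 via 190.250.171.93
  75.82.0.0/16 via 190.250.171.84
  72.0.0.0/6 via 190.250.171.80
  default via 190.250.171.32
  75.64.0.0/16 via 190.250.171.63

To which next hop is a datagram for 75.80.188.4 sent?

190.250.171.253

Routes whose prefix contains 75.80.188.4:
  0.0.0.0/0 (default, matches everything) -> 190.250.171.32
  72.0.0.0/6 (72.0.0.0 - 75.255.255.255) -> 190.250.171.80
  75.80.0.0/15 (75.80.0.0 - 75.81.255.255) -> 190.250.171.253
More-specific entries that do NOT match:
  75.80.188.68/30 (75.80.188.68 - 75.80.188.71) does not contain 75.80.188.4
  75.80.188.128/28 (75.80.188.128 - 75.80.188.143) does not contain 75.80.188.4
  75.80.188.32/27 (75.80.188.32 - 75.80.188.63) does not contain 75.80.188.4
  75.82.0.0/16 (75.82.0.0 - 75.82.255.255) does not contain 75.80.188.4
  75.64.0.0/16 (75.64.0.0 - 75.64.255.255) does not contain 75.80.188.4
Longest matching prefix is /15 -> next hop 190.250.171.253.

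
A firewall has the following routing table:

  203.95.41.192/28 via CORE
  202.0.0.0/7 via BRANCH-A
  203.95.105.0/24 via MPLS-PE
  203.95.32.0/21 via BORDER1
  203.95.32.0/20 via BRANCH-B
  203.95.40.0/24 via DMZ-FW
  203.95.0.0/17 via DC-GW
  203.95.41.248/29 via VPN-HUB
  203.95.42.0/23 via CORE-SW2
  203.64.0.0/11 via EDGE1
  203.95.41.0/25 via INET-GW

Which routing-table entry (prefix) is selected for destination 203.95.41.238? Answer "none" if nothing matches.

203.95.32.0/20

Entries matching 203.95.41.238:
  202.0.0.0/7 (202.0.0.0 - 203.255.255.255)
  203.64.0.0/11 (203.64.0.0 - 203.95.255.255)
  203.95.0.0/17 (203.95.0.0 - 203.95.127.255)
  203.95.32.0/20 (203.95.32.0 - 203.95.47.255)
Most specific is 203.95.32.0/20.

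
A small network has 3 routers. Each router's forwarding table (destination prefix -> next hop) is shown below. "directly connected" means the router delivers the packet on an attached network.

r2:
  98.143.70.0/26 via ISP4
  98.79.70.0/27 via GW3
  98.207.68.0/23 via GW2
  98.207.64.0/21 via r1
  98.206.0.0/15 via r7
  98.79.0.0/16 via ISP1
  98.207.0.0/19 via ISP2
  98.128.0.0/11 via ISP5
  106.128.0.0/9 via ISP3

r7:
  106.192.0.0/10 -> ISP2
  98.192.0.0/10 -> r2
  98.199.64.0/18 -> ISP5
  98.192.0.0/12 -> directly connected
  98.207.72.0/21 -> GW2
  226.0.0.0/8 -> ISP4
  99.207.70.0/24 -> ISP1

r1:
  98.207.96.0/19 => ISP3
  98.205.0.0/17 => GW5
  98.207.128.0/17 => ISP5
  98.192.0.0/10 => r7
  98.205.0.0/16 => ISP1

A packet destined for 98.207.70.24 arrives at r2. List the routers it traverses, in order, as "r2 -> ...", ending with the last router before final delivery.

At r2: longest match for 98.207.70.24 is 98.207.64.0/21 -> r1
At r1: longest match for 98.207.70.24 is 98.192.0.0/10 -> r7
At r7: longest match for 98.207.70.24 is 98.192.0.0/12 -> directly connected

r2 -> r1 -> r7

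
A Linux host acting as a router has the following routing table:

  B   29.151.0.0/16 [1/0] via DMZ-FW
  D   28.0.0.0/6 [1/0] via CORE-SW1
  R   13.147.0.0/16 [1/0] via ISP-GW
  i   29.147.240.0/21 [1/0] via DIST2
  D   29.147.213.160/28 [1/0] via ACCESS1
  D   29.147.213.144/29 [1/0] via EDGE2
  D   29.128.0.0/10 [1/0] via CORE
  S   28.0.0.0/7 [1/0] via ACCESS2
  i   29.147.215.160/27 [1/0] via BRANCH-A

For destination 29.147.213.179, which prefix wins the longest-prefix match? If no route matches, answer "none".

Entries matching 29.147.213.179:
  28.0.0.0/6 (28.0.0.0 - 31.255.255.255)
  28.0.0.0/7 (28.0.0.0 - 29.255.255.255)
  29.128.0.0/10 (29.128.0.0 - 29.191.255.255)
Most specific is 29.128.0.0/10.

29.128.0.0/10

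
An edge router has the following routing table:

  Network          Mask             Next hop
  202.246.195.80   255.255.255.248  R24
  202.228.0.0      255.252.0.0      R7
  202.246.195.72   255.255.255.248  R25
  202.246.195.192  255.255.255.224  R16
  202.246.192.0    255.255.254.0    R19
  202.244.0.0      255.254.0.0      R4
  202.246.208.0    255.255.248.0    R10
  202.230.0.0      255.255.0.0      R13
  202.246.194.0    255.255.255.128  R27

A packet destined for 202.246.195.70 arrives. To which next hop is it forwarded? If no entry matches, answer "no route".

No entry's prefix contains 202.246.195.70; there is no default route.

no route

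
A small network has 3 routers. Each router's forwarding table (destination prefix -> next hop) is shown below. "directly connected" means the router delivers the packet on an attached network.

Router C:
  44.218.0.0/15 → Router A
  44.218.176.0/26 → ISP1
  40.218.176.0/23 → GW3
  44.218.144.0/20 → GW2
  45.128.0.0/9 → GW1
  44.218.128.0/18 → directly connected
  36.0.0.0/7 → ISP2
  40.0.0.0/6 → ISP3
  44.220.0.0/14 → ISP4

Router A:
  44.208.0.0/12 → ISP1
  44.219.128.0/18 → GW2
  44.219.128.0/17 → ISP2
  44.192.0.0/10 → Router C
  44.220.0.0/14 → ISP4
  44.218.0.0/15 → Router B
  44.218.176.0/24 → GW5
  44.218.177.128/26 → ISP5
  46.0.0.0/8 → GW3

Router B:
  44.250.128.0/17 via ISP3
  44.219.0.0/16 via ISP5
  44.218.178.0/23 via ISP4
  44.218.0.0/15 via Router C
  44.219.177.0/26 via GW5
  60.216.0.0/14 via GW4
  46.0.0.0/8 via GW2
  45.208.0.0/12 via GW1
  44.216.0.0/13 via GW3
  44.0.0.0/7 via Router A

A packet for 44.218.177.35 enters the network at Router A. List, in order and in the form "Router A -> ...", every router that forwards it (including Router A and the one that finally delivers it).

Router A -> Router B -> Router C

At Router A: longest match for 44.218.177.35 is 44.218.0.0/15 -> Router B
At Router B: longest match for 44.218.177.35 is 44.218.0.0/15 -> Router C
At Router C: longest match for 44.218.177.35 is 44.218.128.0/18 -> directly connected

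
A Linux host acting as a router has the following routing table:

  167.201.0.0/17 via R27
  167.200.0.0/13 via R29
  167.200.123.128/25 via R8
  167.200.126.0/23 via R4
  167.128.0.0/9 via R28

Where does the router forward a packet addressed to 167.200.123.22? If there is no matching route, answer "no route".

Routes whose prefix contains 167.200.123.22:
  167.128.0.0/9 (167.128.0.0 - 167.255.255.255) -> R28
  167.200.0.0/13 (167.200.0.0 - 167.207.255.255) -> R29
More-specific entries that do NOT match:
  167.200.123.128/25 (167.200.123.128 - 167.200.123.255) does not contain 167.200.123.22
  167.200.126.0/23 (167.200.126.0 - 167.200.127.255) does not contain 167.200.123.22
  167.201.0.0/17 (167.201.0.0 - 167.201.127.255) does not contain 167.200.123.22
Longest matching prefix is /13 -> next hop R29.

R29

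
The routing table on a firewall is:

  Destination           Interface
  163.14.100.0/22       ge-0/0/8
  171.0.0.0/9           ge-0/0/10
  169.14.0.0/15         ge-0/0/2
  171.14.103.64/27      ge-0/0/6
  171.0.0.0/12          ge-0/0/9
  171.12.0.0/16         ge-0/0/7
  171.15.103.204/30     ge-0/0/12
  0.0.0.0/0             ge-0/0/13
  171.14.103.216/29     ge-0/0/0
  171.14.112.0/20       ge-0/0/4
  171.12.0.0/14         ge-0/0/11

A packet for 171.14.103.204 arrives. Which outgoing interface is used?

Routes whose prefix contains 171.14.103.204:
  0.0.0.0/0 (default, matches everything) -> ge-0/0/13
  171.0.0.0/9 (171.0.0.0 - 171.127.255.255) -> ge-0/0/10
  171.0.0.0/12 (171.0.0.0 - 171.15.255.255) -> ge-0/0/9
  171.12.0.0/14 (171.12.0.0 - 171.15.255.255) -> ge-0/0/11
More-specific entries that do NOT match:
  171.15.103.204/30 (171.15.103.204 - 171.15.103.207) does not contain 171.14.103.204
  171.14.103.216/29 (171.14.103.216 - 171.14.103.223) does not contain 171.14.103.204
  171.14.103.64/27 (171.14.103.64 - 171.14.103.95) does not contain 171.14.103.204
  163.14.100.0/22 (163.14.100.0 - 163.14.103.255) does not contain 171.14.103.204
  171.14.112.0/20 (171.14.112.0 - 171.14.127.255) does not contain 171.14.103.204
  171.12.0.0/16 (171.12.0.0 - 171.12.255.255) does not contain 171.14.103.204
  169.14.0.0/15 (169.14.0.0 - 169.15.255.255) does not contain 171.14.103.204
Longest matching prefix is /14 -> interface ge-0/0/11.

ge-0/0/11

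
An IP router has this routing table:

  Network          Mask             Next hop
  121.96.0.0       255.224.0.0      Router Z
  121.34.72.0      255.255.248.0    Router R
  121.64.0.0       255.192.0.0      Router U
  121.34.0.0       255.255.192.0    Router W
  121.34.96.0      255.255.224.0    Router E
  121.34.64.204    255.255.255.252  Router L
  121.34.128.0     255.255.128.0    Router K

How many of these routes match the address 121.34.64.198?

No listed prefix contains 121.34.64.198.
Total matching entries: 0.

0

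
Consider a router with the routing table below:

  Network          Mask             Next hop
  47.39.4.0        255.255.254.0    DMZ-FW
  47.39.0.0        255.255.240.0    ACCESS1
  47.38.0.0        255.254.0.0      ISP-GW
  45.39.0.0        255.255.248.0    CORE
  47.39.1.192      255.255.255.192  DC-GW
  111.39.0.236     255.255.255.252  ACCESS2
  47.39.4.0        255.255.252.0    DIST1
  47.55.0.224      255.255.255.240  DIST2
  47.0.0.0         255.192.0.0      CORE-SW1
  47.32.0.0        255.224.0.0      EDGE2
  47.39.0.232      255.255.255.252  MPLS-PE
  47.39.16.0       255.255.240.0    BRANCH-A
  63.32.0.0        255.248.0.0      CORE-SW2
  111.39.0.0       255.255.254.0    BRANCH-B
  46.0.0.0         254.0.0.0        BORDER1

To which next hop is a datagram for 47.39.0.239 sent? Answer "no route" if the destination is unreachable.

ACCESS1

Routes whose prefix contains 47.39.0.239:
  46.0.0.0/7 (46.0.0.0 - 47.255.255.255) -> BORDER1
  47.0.0.0/10 (47.0.0.0 - 47.63.255.255) -> CORE-SW1
  47.32.0.0/11 (47.32.0.0 - 47.63.255.255) -> EDGE2
  47.38.0.0/15 (47.38.0.0 - 47.39.255.255) -> ISP-GW
  47.39.0.0/20 (47.39.0.0 - 47.39.15.255) -> ACCESS1
More-specific entries that do NOT match:
  111.39.0.236/30 (111.39.0.236 - 111.39.0.239) does not contain 47.39.0.239
  47.39.0.232/30 (47.39.0.232 - 47.39.0.235) does not contain 47.39.0.239
  47.55.0.224/28 (47.55.0.224 - 47.55.0.239) does not contain 47.39.0.239
  47.39.1.192/26 (47.39.1.192 - 47.39.1.255) does not contain 47.39.0.239
  47.39.4.0/23 (47.39.4.0 - 47.39.5.255) does not contain 47.39.0.239
  111.39.0.0/23 (111.39.0.0 - 111.39.1.255) does not contain 47.39.0.239
  47.39.4.0/22 (47.39.4.0 - 47.39.7.255) does not contain 47.39.0.239
  45.39.0.0/21 (45.39.0.0 - 45.39.7.255) does not contain 47.39.0.239
Longest matching prefix is /20 -> next hop ACCESS1.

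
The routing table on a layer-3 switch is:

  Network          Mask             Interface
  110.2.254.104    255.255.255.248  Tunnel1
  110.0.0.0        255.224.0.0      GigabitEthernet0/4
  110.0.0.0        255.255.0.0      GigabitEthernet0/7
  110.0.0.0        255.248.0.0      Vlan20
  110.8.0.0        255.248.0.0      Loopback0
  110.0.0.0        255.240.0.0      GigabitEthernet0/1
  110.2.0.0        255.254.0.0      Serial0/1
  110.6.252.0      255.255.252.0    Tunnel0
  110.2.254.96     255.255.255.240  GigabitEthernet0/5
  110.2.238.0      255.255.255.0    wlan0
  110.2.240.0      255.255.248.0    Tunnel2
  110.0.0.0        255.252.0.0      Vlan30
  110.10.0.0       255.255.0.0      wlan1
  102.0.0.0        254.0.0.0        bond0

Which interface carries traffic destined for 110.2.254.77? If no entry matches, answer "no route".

Routes whose prefix contains 110.2.254.77:
  110.0.0.0/11 (110.0.0.0 - 110.31.255.255) -> GigabitEthernet0/4
  110.0.0.0/12 (110.0.0.0 - 110.15.255.255) -> GigabitEthernet0/1
  110.0.0.0/13 (110.0.0.0 - 110.7.255.255) -> Vlan20
  110.0.0.0/14 (110.0.0.0 - 110.3.255.255) -> Vlan30
  110.2.0.0/15 (110.2.0.0 - 110.3.255.255) -> Serial0/1
More-specific entries that do NOT match:
  110.2.254.104/29 (110.2.254.104 - 110.2.254.111) does not contain 110.2.254.77
  110.2.254.96/28 (110.2.254.96 - 110.2.254.111) does not contain 110.2.254.77
  110.2.238.0/24 (110.2.238.0 - 110.2.238.255) does not contain 110.2.254.77
  110.6.252.0/22 (110.6.252.0 - 110.6.255.255) does not contain 110.2.254.77
  110.2.240.0/21 (110.2.240.0 - 110.2.247.255) does not contain 110.2.254.77
  110.0.0.0/16 (110.0.0.0 - 110.0.255.255) does not contain 110.2.254.77
  110.10.0.0/16 (110.10.0.0 - 110.10.255.255) does not contain 110.2.254.77
Longest matching prefix is /15 -> interface Serial0/1.

Serial0/1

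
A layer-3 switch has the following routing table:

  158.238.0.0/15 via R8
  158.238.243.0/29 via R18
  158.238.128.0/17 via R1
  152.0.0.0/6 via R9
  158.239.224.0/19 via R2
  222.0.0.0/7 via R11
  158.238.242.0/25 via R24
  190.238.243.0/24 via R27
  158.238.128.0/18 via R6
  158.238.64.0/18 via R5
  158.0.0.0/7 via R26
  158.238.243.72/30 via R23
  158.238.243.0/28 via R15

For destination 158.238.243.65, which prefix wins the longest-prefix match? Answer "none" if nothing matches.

Entries matching 158.238.243.65:
  158.0.0.0/7 (158.0.0.0 - 159.255.255.255)
  158.238.0.0/15 (158.238.0.0 - 158.239.255.255)
  158.238.128.0/17 (158.238.128.0 - 158.238.255.255)
Most specific is 158.238.128.0/17.

158.238.128.0/17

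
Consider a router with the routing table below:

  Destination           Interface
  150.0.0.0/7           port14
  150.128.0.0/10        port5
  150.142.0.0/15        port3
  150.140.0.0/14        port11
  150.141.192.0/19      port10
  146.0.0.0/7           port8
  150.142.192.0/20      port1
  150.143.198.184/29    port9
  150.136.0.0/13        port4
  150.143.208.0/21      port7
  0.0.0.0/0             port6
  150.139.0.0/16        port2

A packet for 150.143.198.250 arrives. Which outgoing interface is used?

port3

Routes whose prefix contains 150.143.198.250:
  0.0.0.0/0 (default, matches everything) -> port6
  150.0.0.0/7 (150.0.0.0 - 151.255.255.255) -> port14
  150.128.0.0/10 (150.128.0.0 - 150.191.255.255) -> port5
  150.136.0.0/13 (150.136.0.0 - 150.143.255.255) -> port4
  150.140.0.0/14 (150.140.0.0 - 150.143.255.255) -> port11
  150.142.0.0/15 (150.142.0.0 - 150.143.255.255) -> port3
More-specific entries that do NOT match:
  150.143.198.184/29 (150.143.198.184 - 150.143.198.191) does not contain 150.143.198.250
  150.143.208.0/21 (150.143.208.0 - 150.143.215.255) does not contain 150.143.198.250
  150.142.192.0/20 (150.142.192.0 - 150.142.207.255) does not contain 150.143.198.250
  150.141.192.0/19 (150.141.192.0 - 150.141.223.255) does not contain 150.143.198.250
  150.139.0.0/16 (150.139.0.0 - 150.139.255.255) does not contain 150.143.198.250
Longest matching prefix is /15 -> interface port3.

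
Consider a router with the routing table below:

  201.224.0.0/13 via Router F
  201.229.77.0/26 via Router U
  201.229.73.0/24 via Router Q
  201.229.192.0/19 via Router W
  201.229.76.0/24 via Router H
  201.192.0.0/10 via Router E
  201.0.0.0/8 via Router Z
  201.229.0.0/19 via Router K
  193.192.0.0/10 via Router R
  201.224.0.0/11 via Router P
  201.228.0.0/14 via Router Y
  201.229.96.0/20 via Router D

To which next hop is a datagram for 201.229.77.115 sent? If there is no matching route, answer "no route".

Routes whose prefix contains 201.229.77.115:
  201.0.0.0/8 (201.0.0.0 - 201.255.255.255) -> Router Z
  201.192.0.0/10 (201.192.0.0 - 201.255.255.255) -> Router E
  201.224.0.0/11 (201.224.0.0 - 201.255.255.255) -> Router P
  201.224.0.0/13 (201.224.0.0 - 201.231.255.255) -> Router F
  201.228.0.0/14 (201.228.0.0 - 201.231.255.255) -> Router Y
More-specific entries that do NOT match:
  201.229.77.0/26 (201.229.77.0 - 201.229.77.63) does not contain 201.229.77.115
  201.229.73.0/24 (201.229.73.0 - 201.229.73.255) does not contain 201.229.77.115
  201.229.76.0/24 (201.229.76.0 - 201.229.76.255) does not contain 201.229.77.115
  201.229.96.0/20 (201.229.96.0 - 201.229.111.255) does not contain 201.229.77.115
  201.229.192.0/19 (201.229.192.0 - 201.229.223.255) does not contain 201.229.77.115
  201.229.0.0/19 (201.229.0.0 - 201.229.31.255) does not contain 201.229.77.115
Longest matching prefix is /14 -> next hop Router Y.

Router Y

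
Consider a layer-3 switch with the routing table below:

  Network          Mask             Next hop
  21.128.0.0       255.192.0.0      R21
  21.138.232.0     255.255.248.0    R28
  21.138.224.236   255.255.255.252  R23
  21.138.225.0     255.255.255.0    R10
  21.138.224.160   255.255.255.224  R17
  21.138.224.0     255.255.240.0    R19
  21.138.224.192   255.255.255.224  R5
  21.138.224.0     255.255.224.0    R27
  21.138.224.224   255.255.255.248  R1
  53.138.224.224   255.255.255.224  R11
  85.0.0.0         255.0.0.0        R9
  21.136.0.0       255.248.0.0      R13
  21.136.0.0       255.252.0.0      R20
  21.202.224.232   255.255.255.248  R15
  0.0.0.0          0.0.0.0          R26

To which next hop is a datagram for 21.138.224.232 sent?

R19

Routes whose prefix contains 21.138.224.232:
  0.0.0.0/0 (default, matches everything) -> R26
  21.128.0.0/10 (21.128.0.0 - 21.191.255.255) -> R21
  21.136.0.0/13 (21.136.0.0 - 21.143.255.255) -> R13
  21.136.0.0/14 (21.136.0.0 - 21.139.255.255) -> R20
  21.138.224.0/19 (21.138.224.0 - 21.138.255.255) -> R27
  21.138.224.0/20 (21.138.224.0 - 21.138.239.255) -> R19
More-specific entries that do NOT match:
  21.138.224.236/30 (21.138.224.236 - 21.138.224.239) does not contain 21.138.224.232
  21.138.224.224/29 (21.138.224.224 - 21.138.224.231) does not contain 21.138.224.232
  21.202.224.232/29 (21.202.224.232 - 21.202.224.239) does not contain 21.138.224.232
  21.138.224.160/27 (21.138.224.160 - 21.138.224.191) does not contain 21.138.224.232
  21.138.224.192/27 (21.138.224.192 - 21.138.224.223) does not contain 21.138.224.232
  53.138.224.224/27 (53.138.224.224 - 53.138.224.255) does not contain 21.138.224.232
  21.138.225.0/24 (21.138.225.0 - 21.138.225.255) does not contain 21.138.224.232
  21.138.232.0/21 (21.138.232.0 - 21.138.239.255) does not contain 21.138.224.232
Longest matching prefix is /20 -> next hop R19.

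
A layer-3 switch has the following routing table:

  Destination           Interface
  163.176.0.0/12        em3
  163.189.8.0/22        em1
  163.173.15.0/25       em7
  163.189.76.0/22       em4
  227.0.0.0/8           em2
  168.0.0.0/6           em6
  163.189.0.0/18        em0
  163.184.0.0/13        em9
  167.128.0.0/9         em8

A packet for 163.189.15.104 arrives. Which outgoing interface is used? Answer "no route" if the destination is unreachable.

em0

Routes whose prefix contains 163.189.15.104:
  163.176.0.0/12 (163.176.0.0 - 163.191.255.255) -> em3
  163.184.0.0/13 (163.184.0.0 - 163.191.255.255) -> em9
  163.189.0.0/18 (163.189.0.0 - 163.189.63.255) -> em0
More-specific entries that do NOT match:
  163.173.15.0/25 (163.173.15.0 - 163.173.15.127) does not contain 163.189.15.104
  163.189.8.0/22 (163.189.8.0 - 163.189.11.255) does not contain 163.189.15.104
  163.189.76.0/22 (163.189.76.0 - 163.189.79.255) does not contain 163.189.15.104
Longest matching prefix is /18 -> interface em0.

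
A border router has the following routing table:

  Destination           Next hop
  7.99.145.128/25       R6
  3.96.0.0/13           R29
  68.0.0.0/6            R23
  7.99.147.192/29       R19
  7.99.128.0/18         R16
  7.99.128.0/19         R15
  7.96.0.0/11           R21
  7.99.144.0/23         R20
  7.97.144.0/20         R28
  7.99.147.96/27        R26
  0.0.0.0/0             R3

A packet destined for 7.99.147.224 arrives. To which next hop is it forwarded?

R15

Routes whose prefix contains 7.99.147.224:
  0.0.0.0/0 (default, matches everything) -> R3
  7.96.0.0/11 (7.96.0.0 - 7.127.255.255) -> R21
  7.99.128.0/18 (7.99.128.0 - 7.99.191.255) -> R16
  7.99.128.0/19 (7.99.128.0 - 7.99.159.255) -> R15
More-specific entries that do NOT match:
  7.99.147.192/29 (7.99.147.192 - 7.99.147.199) does not contain 7.99.147.224
  7.99.147.96/27 (7.99.147.96 - 7.99.147.127) does not contain 7.99.147.224
  7.99.145.128/25 (7.99.145.128 - 7.99.145.255) does not contain 7.99.147.224
  7.99.144.0/23 (7.99.144.0 - 7.99.145.255) does not contain 7.99.147.224
  7.97.144.0/20 (7.97.144.0 - 7.97.159.255) does not contain 7.99.147.224
Longest matching prefix is /19 -> next hop R15.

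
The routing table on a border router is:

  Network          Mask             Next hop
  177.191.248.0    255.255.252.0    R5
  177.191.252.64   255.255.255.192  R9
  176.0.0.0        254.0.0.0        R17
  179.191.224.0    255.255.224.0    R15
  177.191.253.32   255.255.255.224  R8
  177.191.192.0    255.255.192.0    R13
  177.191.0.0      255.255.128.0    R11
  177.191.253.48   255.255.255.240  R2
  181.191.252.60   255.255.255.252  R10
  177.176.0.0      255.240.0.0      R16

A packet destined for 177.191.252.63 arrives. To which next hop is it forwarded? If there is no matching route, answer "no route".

Routes whose prefix contains 177.191.252.63:
  176.0.0.0/7 (176.0.0.0 - 177.255.255.255) -> R17
  177.176.0.0/12 (177.176.0.0 - 177.191.255.255) -> R16
  177.191.192.0/18 (177.191.192.0 - 177.191.255.255) -> R13
More-specific entries that do NOT match:
  181.191.252.60/30 (181.191.252.60 - 181.191.252.63) does not contain 177.191.252.63
  177.191.253.48/28 (177.191.253.48 - 177.191.253.63) does not contain 177.191.252.63
  177.191.253.32/27 (177.191.253.32 - 177.191.253.63) does not contain 177.191.252.63
  177.191.252.64/26 (177.191.252.64 - 177.191.252.127) does not contain 177.191.252.63
  177.191.248.0/22 (177.191.248.0 - 177.191.251.255) does not contain 177.191.252.63
  179.191.224.0/19 (179.191.224.0 - 179.191.255.255) does not contain 177.191.252.63
Longest matching prefix is /18 -> next hop R13.

R13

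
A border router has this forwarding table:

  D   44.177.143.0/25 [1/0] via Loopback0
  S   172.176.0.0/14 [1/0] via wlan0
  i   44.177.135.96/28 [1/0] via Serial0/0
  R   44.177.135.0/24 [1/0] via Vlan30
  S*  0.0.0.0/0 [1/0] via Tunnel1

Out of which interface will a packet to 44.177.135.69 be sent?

Routes whose prefix contains 44.177.135.69:
  0.0.0.0/0 (default, matches everything) -> Tunnel1
  44.177.135.0/24 (44.177.135.0 - 44.177.135.255) -> Vlan30
More-specific entries that do NOT match:
  44.177.135.96/28 (44.177.135.96 - 44.177.135.111) does not contain 44.177.135.69
  44.177.143.0/25 (44.177.143.0 - 44.177.143.127) does not contain 44.177.135.69
Longest matching prefix is /24 -> interface Vlan30.

Vlan30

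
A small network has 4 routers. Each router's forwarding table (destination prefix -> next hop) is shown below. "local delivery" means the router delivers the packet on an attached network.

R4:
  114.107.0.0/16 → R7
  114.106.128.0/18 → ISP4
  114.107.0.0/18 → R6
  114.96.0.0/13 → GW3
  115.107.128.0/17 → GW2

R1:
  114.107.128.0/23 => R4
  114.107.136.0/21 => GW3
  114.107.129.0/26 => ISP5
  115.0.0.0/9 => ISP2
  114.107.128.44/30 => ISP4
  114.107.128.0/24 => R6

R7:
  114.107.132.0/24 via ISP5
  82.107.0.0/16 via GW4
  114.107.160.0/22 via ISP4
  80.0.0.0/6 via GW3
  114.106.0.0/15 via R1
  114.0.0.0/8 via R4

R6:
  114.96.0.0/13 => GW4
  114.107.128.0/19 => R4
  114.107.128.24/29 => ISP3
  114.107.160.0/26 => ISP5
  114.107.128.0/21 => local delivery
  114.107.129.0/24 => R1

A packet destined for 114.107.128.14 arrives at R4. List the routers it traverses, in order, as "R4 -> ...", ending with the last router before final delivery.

R4 -> R7 -> R1 -> R6

At R4: longest match for 114.107.128.14 is 114.107.0.0/16 -> R7
At R7: longest match for 114.107.128.14 is 114.106.0.0/15 -> R1
At R1: longest match for 114.107.128.14 is 114.107.128.0/24 -> R6
At R6: longest match for 114.107.128.14 is 114.107.128.0/21 -> local delivery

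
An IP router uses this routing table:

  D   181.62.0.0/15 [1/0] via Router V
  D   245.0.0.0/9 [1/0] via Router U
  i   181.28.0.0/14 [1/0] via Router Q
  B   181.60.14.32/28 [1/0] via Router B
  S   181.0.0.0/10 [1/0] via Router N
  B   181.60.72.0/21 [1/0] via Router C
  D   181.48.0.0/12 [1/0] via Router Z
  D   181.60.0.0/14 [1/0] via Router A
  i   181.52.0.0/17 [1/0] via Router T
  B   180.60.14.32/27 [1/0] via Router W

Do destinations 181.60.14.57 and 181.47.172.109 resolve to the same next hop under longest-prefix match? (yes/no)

181.60.14.57: longest match 181.60.0.0/14 -> Router A
181.47.172.109: longest match 181.0.0.0/10 -> Router N

no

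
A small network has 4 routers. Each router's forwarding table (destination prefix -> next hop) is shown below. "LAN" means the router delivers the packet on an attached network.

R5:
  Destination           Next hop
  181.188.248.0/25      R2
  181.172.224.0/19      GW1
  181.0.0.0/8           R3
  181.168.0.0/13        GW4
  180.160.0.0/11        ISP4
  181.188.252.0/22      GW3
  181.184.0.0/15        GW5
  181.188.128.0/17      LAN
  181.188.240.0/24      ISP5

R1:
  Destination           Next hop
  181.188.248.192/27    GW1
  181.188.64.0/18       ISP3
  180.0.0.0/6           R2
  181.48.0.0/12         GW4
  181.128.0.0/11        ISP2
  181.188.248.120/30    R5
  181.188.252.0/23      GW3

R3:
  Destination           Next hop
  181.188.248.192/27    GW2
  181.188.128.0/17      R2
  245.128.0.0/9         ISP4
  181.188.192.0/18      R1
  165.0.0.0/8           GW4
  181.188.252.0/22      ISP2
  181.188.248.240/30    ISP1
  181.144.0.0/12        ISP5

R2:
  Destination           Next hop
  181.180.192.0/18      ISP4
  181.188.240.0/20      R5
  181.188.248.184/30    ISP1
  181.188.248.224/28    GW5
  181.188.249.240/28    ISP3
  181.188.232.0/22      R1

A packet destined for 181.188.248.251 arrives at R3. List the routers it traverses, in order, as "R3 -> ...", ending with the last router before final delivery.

At R3: longest match for 181.188.248.251 is 181.188.192.0/18 -> R1
At R1: longest match for 181.188.248.251 is 180.0.0.0/6 -> R2
At R2: longest match for 181.188.248.251 is 181.188.240.0/20 -> R5
At R5: longest match for 181.188.248.251 is 181.188.128.0/17 -> LAN

R3 -> R1 -> R2 -> R5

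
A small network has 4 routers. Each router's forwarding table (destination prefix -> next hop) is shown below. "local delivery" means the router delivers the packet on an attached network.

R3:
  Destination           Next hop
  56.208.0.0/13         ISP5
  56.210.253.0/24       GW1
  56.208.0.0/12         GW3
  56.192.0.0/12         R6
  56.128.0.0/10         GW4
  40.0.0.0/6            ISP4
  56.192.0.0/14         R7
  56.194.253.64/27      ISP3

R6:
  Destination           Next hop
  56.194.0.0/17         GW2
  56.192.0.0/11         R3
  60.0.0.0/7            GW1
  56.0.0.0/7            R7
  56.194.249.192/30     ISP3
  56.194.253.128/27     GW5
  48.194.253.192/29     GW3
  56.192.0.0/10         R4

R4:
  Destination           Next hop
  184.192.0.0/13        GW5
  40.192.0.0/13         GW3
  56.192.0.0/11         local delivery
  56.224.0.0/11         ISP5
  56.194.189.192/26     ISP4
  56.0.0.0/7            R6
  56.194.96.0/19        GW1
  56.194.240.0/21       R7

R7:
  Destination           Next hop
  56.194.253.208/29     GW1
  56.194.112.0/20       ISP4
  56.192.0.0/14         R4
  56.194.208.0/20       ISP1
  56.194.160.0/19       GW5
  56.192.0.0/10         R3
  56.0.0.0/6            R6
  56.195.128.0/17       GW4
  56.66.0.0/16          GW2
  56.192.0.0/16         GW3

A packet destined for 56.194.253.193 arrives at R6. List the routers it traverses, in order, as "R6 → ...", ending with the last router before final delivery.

R6 → R3 → R7 → R4

At R6: longest match for 56.194.253.193 is 56.192.0.0/11 -> R3
At R3: longest match for 56.194.253.193 is 56.192.0.0/14 -> R7
At R7: longest match for 56.194.253.193 is 56.192.0.0/14 -> R4
At R4: longest match for 56.194.253.193 is 56.192.0.0/11 -> local delivery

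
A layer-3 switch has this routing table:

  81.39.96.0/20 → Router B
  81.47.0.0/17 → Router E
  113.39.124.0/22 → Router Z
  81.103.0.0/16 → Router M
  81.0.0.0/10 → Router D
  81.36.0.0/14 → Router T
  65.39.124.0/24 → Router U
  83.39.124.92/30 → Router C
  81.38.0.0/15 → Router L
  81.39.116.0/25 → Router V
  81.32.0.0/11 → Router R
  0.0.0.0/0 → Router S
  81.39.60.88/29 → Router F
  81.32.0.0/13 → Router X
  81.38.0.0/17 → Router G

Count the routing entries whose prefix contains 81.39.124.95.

6

Prefixes containing 81.39.124.95:
  0.0.0.0/0 (default, matches everything)
  81.0.0.0/10 (81.0.0.0 - 81.63.255.255)
  81.32.0.0/11 (81.32.0.0 - 81.63.255.255)
  81.32.0.0/13 (81.32.0.0 - 81.39.255.255)
  81.36.0.0/14 (81.36.0.0 - 81.39.255.255)
  81.38.0.0/15 (81.38.0.0 - 81.39.255.255)
Total matching entries: 6.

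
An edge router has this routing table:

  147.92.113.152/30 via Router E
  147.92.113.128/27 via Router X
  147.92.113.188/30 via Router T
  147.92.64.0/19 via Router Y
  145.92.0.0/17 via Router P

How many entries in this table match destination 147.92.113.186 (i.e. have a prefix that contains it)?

No listed prefix contains 147.92.113.186.
Total matching entries: 0.

0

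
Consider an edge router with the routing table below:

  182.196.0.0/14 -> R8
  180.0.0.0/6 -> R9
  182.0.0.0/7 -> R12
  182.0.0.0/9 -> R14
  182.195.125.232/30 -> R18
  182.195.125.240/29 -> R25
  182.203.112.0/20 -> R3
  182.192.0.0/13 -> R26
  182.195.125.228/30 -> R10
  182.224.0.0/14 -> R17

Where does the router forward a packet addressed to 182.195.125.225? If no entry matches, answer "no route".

Routes whose prefix contains 182.195.125.225:
  180.0.0.0/6 (180.0.0.0 - 183.255.255.255) -> R9
  182.0.0.0/7 (182.0.0.0 - 183.255.255.255) -> R12
  182.192.0.0/13 (182.192.0.0 - 182.199.255.255) -> R26
More-specific entries that do NOT match:
  182.195.125.232/30 (182.195.125.232 - 182.195.125.235) does not contain 182.195.125.225
  182.195.125.228/30 (182.195.125.228 - 182.195.125.231) does not contain 182.195.125.225
  182.195.125.240/29 (182.195.125.240 - 182.195.125.247) does not contain 182.195.125.225
  182.203.112.0/20 (182.203.112.0 - 182.203.127.255) does not contain 182.195.125.225
  182.196.0.0/14 (182.196.0.0 - 182.199.255.255) does not contain 182.195.125.225
  182.224.0.0/14 (182.224.0.0 - 182.227.255.255) does not contain 182.195.125.225
Longest matching prefix is /13 -> next hop R26.

R26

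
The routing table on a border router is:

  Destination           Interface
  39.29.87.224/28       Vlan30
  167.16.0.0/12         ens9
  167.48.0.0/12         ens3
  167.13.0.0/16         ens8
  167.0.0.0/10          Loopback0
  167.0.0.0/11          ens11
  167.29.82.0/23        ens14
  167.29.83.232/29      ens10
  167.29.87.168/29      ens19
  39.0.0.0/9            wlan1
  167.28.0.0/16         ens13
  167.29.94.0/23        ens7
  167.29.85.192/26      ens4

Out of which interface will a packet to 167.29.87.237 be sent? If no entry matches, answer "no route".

ens9

Routes whose prefix contains 167.29.87.237:
  167.0.0.0/10 (167.0.0.0 - 167.63.255.255) -> Loopback0
  167.0.0.0/11 (167.0.0.0 - 167.31.255.255) -> ens11
  167.16.0.0/12 (167.16.0.0 - 167.31.255.255) -> ens9
More-specific entries that do NOT match:
  167.29.83.232/29 (167.29.83.232 - 167.29.83.239) does not contain 167.29.87.237
  167.29.87.168/29 (167.29.87.168 - 167.29.87.175) does not contain 167.29.87.237
  39.29.87.224/28 (39.29.87.224 - 39.29.87.239) does not contain 167.29.87.237
  167.29.85.192/26 (167.29.85.192 - 167.29.85.255) does not contain 167.29.87.237
  167.29.82.0/23 (167.29.82.0 - 167.29.83.255) does not contain 167.29.87.237
  167.29.94.0/23 (167.29.94.0 - 167.29.95.255) does not contain 167.29.87.237
  167.13.0.0/16 (167.13.0.0 - 167.13.255.255) does not contain 167.29.87.237
  167.28.0.0/16 (167.28.0.0 - 167.28.255.255) does not contain 167.29.87.237
Longest matching prefix is /12 -> interface ens9.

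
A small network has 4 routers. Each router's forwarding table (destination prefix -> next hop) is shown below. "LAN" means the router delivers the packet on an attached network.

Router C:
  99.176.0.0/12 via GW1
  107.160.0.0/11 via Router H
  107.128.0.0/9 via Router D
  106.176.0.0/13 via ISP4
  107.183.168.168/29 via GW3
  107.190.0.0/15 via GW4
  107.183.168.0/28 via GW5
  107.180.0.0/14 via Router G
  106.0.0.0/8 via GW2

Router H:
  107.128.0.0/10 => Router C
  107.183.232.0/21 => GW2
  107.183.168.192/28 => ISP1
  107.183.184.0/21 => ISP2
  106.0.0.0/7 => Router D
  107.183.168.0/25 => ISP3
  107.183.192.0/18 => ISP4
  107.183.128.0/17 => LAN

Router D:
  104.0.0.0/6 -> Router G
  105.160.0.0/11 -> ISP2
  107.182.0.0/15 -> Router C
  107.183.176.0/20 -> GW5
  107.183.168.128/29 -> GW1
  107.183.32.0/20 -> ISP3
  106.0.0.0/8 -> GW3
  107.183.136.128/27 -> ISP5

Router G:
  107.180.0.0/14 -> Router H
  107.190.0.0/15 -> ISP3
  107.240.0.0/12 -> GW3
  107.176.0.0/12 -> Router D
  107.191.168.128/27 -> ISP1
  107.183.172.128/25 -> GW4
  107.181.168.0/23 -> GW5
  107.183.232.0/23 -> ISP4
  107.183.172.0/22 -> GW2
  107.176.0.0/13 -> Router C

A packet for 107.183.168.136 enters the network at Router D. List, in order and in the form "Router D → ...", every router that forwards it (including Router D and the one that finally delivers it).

Router D → Router C → Router G → Router H

At Router D: longest match for 107.183.168.136 is 107.182.0.0/15 -> Router C
At Router C: longest match for 107.183.168.136 is 107.180.0.0/14 -> Router G
At Router G: longest match for 107.183.168.136 is 107.180.0.0/14 -> Router H
At Router H: longest match for 107.183.168.136 is 107.183.128.0/17 -> LAN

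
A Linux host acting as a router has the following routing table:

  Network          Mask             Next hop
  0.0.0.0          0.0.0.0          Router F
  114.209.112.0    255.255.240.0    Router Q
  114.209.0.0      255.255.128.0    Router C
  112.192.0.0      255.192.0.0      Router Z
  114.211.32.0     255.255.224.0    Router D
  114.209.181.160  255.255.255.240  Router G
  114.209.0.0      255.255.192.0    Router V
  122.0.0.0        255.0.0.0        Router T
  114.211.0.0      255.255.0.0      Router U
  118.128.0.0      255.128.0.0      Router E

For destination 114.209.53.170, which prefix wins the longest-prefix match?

Entries matching 114.209.53.170:
  0.0.0.0/0 (default, matches everything)
  114.209.0.0/17 (114.209.0.0 - 114.209.127.255)
  114.209.0.0/18 (114.209.0.0 - 114.209.63.255)
Most specific is 114.209.0.0/18.

114.209.0.0/18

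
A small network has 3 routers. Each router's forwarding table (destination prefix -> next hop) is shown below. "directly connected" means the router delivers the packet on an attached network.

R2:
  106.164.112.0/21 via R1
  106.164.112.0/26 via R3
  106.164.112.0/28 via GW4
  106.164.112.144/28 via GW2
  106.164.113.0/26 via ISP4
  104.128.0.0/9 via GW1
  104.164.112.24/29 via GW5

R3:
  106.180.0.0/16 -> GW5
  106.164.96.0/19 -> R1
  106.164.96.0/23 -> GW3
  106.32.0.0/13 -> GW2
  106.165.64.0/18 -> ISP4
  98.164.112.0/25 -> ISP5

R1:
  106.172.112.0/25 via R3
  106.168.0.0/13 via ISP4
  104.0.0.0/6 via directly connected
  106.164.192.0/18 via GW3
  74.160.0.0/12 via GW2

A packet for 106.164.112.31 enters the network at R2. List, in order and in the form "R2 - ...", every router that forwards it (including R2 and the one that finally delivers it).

At R2: longest match for 106.164.112.31 is 106.164.112.0/26 -> R3
At R3: longest match for 106.164.112.31 is 106.164.96.0/19 -> R1
At R1: longest match for 106.164.112.31 is 104.0.0.0/6 -> directly connected

R2 - R3 - R1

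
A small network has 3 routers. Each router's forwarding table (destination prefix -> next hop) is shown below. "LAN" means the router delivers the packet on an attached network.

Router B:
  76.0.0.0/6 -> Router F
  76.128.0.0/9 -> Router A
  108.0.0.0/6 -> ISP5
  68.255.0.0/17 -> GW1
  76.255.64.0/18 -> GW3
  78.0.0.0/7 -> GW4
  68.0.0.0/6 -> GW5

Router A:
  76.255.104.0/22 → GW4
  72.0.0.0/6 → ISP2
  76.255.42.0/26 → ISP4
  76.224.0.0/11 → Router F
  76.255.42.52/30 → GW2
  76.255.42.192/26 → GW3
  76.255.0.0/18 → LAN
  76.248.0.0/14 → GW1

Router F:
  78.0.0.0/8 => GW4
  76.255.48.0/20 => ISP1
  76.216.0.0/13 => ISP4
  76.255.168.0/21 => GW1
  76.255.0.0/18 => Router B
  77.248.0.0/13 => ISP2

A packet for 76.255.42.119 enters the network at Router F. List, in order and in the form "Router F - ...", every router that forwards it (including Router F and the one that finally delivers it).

At Router F: longest match for 76.255.42.119 is 76.255.0.0/18 -> Router B
At Router B: longest match for 76.255.42.119 is 76.128.0.0/9 -> Router A
At Router A: longest match for 76.255.42.119 is 76.255.0.0/18 -> LAN

Router F - Router B - Router A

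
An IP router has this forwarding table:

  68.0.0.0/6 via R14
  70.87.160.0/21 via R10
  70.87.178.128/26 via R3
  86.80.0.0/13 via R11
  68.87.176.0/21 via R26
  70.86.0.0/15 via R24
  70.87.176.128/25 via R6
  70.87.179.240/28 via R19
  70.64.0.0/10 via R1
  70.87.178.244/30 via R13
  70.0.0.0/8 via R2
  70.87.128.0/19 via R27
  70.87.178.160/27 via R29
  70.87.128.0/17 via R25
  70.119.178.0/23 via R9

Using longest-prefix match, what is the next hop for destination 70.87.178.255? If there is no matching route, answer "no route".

Routes whose prefix contains 70.87.178.255:
  68.0.0.0/6 (68.0.0.0 - 71.255.255.255) -> R14
  70.0.0.0/8 (70.0.0.0 - 70.255.255.255) -> R2
  70.64.0.0/10 (70.64.0.0 - 70.127.255.255) -> R1
  70.86.0.0/15 (70.86.0.0 - 70.87.255.255) -> R24
  70.87.128.0/17 (70.87.128.0 - 70.87.255.255) -> R25
More-specific entries that do NOT match:
  70.87.178.244/30 (70.87.178.244 - 70.87.178.247) does not contain 70.87.178.255
  70.87.179.240/28 (70.87.179.240 - 70.87.179.255) does not contain 70.87.178.255
  70.87.178.160/27 (70.87.178.160 - 70.87.178.191) does not contain 70.87.178.255
  70.87.178.128/26 (70.87.178.128 - 70.87.178.191) does not contain 70.87.178.255
  70.87.176.128/25 (70.87.176.128 - 70.87.176.255) does not contain 70.87.178.255
  70.119.178.0/23 (70.119.178.0 - 70.119.179.255) does not contain 70.87.178.255
  70.87.160.0/21 (70.87.160.0 - 70.87.167.255) does not contain 70.87.178.255
  68.87.176.0/21 (68.87.176.0 - 68.87.183.255) does not contain 70.87.178.255
  70.87.128.0/19 (70.87.128.0 - 70.87.159.255) does not contain 70.87.178.255
Longest matching prefix is /17 -> next hop R25.

R25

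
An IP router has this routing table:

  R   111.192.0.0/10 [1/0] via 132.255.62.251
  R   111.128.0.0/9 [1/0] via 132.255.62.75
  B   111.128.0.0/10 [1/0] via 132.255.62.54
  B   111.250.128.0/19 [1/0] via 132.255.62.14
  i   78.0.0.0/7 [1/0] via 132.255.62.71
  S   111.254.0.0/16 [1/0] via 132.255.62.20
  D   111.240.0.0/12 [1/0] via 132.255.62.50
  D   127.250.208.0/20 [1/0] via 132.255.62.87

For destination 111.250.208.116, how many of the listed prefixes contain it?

3

Prefixes containing 111.250.208.116:
  111.128.0.0/9 (111.128.0.0 - 111.255.255.255)
  111.192.0.0/10 (111.192.0.0 - 111.255.255.255)
  111.240.0.0/12 (111.240.0.0 - 111.255.255.255)
Total matching entries: 3.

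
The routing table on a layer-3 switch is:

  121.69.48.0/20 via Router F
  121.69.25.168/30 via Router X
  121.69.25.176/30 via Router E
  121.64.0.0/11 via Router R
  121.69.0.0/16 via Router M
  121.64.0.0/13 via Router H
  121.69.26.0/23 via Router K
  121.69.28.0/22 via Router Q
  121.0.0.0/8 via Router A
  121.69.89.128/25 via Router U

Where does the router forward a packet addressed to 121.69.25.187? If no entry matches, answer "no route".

Router M

Routes whose prefix contains 121.69.25.187:
  121.0.0.0/8 (121.0.0.0 - 121.255.255.255) -> Router A
  121.64.0.0/11 (121.64.0.0 - 121.95.255.255) -> Router R
  121.64.0.0/13 (121.64.0.0 - 121.71.255.255) -> Router H
  121.69.0.0/16 (121.69.0.0 - 121.69.255.255) -> Router M
More-specific entries that do NOT match:
  121.69.25.168/30 (121.69.25.168 - 121.69.25.171) does not contain 121.69.25.187
  121.69.25.176/30 (121.69.25.176 - 121.69.25.179) does not contain 121.69.25.187
  121.69.89.128/25 (121.69.89.128 - 121.69.89.255) does not contain 121.69.25.187
  121.69.26.0/23 (121.69.26.0 - 121.69.27.255) does not contain 121.69.25.187
  121.69.28.0/22 (121.69.28.0 - 121.69.31.255) does not contain 121.69.25.187
  121.69.48.0/20 (121.69.48.0 - 121.69.63.255) does not contain 121.69.25.187
Longest matching prefix is /16 -> next hop Router M.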